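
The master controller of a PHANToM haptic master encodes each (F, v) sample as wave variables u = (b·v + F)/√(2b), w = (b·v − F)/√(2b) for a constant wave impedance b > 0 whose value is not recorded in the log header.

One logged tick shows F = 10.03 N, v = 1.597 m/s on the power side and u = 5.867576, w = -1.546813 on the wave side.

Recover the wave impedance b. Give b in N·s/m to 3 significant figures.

b = 3.66 N·s/m

u + w = 4.320763;  u + w = √(2b)·v, so √(2b) = 4.320763/1.597 = 2.705550.
b = (√(2b))²/2 = 7.320000/2 = 3.660000.
(Check via u − w = 2F/√(2b): u − w = 7.414389, 2F/√(2b) = 7.414390.)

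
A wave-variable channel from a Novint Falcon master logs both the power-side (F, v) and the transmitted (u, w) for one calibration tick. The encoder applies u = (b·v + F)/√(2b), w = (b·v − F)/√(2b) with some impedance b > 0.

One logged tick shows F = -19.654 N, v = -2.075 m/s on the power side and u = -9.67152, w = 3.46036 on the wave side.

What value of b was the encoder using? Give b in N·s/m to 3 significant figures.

u + w = -6.2112;  u + w = √(2b)·v, so √(2b) = -6.2112/(-2.075) = 2.9933.
b = (√(2b))²/2 = 8.9600/2 = 4.4800.
(Check via u − w = 2F/√(2b): u − w = -13.1319, 2F/√(2b) = -13.1319.)

b = 4.48 N·s/m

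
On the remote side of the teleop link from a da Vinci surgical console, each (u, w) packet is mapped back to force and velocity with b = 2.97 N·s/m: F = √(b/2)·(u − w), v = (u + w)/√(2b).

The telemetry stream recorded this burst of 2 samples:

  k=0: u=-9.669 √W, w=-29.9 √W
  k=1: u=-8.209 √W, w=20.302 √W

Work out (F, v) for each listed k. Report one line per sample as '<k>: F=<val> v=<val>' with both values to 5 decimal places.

0: F=24.65361 v=-16.23536
1: F=-34.74367 v=4.96182

k=0: u−w=20.23100, u+w=-39.56900; √(b/2)=1.21861, √(2b)=2.43721; F=1.21861×20.231=24.65361, v=-39.56900/2.43721=-16.23536
k=1: u−w=-28.51100, u+w=12.09300; √(b/2)=1.21861, √(2b)=2.43721; F=1.21861×(-28.511)=-34.74367, v=12.09300/2.43721=4.96182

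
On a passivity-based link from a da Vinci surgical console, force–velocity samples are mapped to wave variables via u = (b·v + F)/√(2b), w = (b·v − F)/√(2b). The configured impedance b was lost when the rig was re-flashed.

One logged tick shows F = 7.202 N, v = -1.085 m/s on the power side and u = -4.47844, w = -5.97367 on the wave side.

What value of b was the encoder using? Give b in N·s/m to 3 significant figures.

u + w = -10.4521;  u + w = √(2b)·v, so √(2b) = -10.4521/(-1.085) = 9.6333.
b = (√(2b))²/2 = 92.8001/2 = 46.4001.
(Check via u − w = 2F/√(2b): u − w = 1.4952, 2F/√(2b) = 1.4952.)

b = 46.4 N·s/m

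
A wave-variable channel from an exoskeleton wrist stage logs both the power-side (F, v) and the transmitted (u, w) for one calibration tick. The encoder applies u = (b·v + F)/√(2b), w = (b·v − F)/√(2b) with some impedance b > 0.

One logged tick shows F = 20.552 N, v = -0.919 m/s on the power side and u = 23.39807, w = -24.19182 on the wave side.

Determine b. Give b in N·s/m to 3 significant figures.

b = 0.373 N·s/m

u + w = -0.7937;  u + w = √(2b)·v, so √(2b) = -0.7937/(-0.919) = 0.8637.
b = (√(2b))²/2 = 0.7460/2 = 0.3730.
(Check via u − w = 2F/√(2b): u − w = 47.5899, 2F/√(2b) = 47.5900.)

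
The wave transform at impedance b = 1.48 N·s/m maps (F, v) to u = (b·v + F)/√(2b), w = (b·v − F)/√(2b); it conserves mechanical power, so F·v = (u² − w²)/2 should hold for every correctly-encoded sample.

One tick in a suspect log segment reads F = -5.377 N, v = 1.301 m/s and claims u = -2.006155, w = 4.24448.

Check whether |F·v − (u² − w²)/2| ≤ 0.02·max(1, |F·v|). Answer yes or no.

F·v = (-5.377)×1.301 = -6.995477 W.
(u² − w²)/2 = (4.024658 − 18.015610)/2 = -6.995476 W.
|Δ| = 0.000001;  2% of max(1, |F·v|) = 0.139910.

yes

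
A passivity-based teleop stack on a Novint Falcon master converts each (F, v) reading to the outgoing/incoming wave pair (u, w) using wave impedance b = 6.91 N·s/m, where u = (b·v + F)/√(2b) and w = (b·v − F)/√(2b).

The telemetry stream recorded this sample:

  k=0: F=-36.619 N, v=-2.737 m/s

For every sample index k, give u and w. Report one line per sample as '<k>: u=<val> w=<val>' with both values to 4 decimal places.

0: u=-14.9378 w=4.7629

k=0: b·v=6.91×(-2.737)=-18.9127; √(2b)=3.7175; u=(-18.9127+(-36.619))/3.7175=-14.9378, w=(-18.9127−(-36.619))/3.7175=4.7629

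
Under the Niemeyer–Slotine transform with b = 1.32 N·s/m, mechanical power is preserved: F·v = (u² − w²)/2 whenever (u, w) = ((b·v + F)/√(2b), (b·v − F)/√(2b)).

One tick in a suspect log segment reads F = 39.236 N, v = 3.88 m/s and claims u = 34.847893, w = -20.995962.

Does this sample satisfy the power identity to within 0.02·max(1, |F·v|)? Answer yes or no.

no

F·v = 39.236×3.88 = 152.235680 W.
(u² − w²)/2 = (1214.375647 − 440.830420)/2 = 386.772613 W.
|Δ| = 234.536933;  2% of max(1, |F·v|) = 3.044714.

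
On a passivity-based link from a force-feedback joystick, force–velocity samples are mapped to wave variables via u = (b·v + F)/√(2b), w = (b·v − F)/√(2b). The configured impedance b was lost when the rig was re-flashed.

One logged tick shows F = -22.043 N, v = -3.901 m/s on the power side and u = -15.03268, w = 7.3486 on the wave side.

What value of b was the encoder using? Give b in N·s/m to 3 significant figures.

b = 1.94 N·s/m

u + w = -7.68408;  u + w = √(2b)·v, so √(2b) = -7.68408/(-3.901) = 1.96977.
b = (√(2b))²/2 = 3.88000/2 = 1.94000.
(Check via u − w = 2F/√(2b): u − w = -22.38128, 2F/√(2b) = -22.38127.)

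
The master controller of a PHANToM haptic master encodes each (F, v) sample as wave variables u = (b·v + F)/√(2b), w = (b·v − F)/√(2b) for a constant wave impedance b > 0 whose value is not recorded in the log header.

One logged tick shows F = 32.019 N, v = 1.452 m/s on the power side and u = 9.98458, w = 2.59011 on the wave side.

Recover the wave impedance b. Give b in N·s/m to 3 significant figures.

b = 37.5 N·s/m

u + w = 12.5747;  u + w = √(2b)·v, so √(2b) = 12.5747/1.452 = 8.6603.
b = (√(2b))²/2 = 75.0000/2 = 37.5000.
(Check via u − w = 2F/√(2b): u − w = 7.3945, 2F/√(2b) = 7.3945.)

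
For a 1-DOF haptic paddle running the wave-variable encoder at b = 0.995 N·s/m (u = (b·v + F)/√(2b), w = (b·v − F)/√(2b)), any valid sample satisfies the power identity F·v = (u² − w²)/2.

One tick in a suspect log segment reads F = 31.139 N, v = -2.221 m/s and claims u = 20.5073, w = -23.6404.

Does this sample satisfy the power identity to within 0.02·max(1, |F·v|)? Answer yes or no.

F·v = 31.139×(-2.221) = -69.1597 W.
(u² − w²)/2 = (420.5494 − 558.8685)/2 = -69.1596 W.
|Δ| = 0.0001;  2% of max(1, |F·v|) = 1.3832.

yes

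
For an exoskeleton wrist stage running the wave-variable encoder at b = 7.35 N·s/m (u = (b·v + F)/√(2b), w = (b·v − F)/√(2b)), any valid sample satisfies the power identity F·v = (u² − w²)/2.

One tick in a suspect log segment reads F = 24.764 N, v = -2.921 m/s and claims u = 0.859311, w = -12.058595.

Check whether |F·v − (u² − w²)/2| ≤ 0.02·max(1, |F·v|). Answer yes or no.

yes

F·v = 24.764×(-2.921) = -72.335644 W.
(u² − w²)/2 = (0.738415 − 145.409713)/2 = -72.335649 W.
|Δ| = 0.000005;  2% of max(1, |F·v|) = 1.446713.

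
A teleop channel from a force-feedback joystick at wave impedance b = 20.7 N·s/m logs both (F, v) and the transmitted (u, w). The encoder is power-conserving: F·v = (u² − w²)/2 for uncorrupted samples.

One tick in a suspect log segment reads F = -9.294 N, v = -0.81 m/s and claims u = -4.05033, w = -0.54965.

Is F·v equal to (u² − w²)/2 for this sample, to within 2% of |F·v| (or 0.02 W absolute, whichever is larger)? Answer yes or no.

F·v = (-9.294)×(-0.81) = 7.52814 W.
(u² − w²)/2 = (16.40517 − 0.30212)/2 = 8.05153 W.
|Δ| = 0.52339;  2% of max(1, |F·v|) = 0.15056.

no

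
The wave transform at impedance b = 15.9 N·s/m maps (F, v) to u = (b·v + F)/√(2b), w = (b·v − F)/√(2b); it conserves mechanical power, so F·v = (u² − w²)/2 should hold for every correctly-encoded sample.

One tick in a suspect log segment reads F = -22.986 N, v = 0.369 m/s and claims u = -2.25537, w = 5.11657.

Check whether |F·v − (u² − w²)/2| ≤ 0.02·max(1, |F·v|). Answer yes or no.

F·v = (-22.986)×0.369 = -8.48183 W.
(u² − w²)/2 = (5.08669 − 26.17929)/2 = -10.54630 W.
|Δ| = 2.06446;  2% of max(1, |F·v|) = 0.16964.

no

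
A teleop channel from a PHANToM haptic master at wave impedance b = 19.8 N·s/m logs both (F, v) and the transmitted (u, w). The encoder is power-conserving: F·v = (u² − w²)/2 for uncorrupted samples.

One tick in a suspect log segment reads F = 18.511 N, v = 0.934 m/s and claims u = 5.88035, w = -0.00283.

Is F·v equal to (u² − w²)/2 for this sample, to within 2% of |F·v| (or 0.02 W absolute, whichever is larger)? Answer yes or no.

F·v = 18.511×0.934 = 17.2893 W.
(u² − w²)/2 = (34.5785 − 0.0000)/2 = 17.2893 W.
|Δ| = 0.0000;  2% of max(1, |F·v|) = 0.3458.

yes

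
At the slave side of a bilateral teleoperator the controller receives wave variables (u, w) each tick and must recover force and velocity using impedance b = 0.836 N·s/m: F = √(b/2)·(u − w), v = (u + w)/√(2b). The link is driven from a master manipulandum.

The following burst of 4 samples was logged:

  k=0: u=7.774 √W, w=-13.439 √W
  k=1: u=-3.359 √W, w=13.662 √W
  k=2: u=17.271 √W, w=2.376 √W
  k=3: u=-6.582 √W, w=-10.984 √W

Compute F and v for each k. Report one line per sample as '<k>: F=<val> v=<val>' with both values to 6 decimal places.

k=0: u−w=21.213000, u+w=-5.665000; √(b/2)=0.646529, √(2b)=1.293058; F=0.646529×21.213=13.714824, v=-5.665000/1.293058=-4.381086
k=1: u−w=-17.021000, u+w=10.303000; √(b/2)=0.646529, √(2b)=1.293058; F=0.646529×(-17.021)=-11.004573, v=10.303000/1.293058=7.967931
k=2: u−w=14.895000, u+w=19.647000; √(b/2)=0.646529, √(2b)=1.293058; F=0.646529×14.895=9.630052, v=19.647000/1.293058=15.194209
k=3: u−w=4.402000, u+w=-17.566000; √(b/2)=0.646529, √(2b)=1.293058; F=0.646529×4.402=2.846022, v=-17.566000/1.293058=-13.584847

0: F=13.714824 v=-4.381086
1: F=-11.004573 v=7.967931
2: F=9.630052 v=15.194209
3: F=2.846022 v=-13.584847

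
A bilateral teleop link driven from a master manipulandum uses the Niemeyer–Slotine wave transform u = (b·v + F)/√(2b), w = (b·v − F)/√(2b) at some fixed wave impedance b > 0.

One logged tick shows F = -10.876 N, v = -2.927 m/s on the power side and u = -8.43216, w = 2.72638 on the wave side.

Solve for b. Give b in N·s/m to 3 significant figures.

b = 1.9 N·s/m

u + w = -5.70578;  u + w = √(2b)·v, so √(2b) = -5.70578/(-2.927) = 1.94936.
b = (√(2b))²/2 = 3.80001/2 = 1.90000.
(Check via u − w = 2F/√(2b): u − w = -11.15854, 2F/√(2b) = -11.15853.)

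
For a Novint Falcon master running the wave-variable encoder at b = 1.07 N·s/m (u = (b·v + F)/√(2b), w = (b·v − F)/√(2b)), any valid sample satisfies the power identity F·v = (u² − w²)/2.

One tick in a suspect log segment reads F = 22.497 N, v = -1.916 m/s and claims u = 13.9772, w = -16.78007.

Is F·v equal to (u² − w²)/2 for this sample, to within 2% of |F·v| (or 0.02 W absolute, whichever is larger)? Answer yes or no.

F·v = 22.497×(-1.916) = -43.10425 W.
(u² − w²)/2 = (195.36212 − 281.57075)/2 = -43.10431 W.
|Δ| = 0.00006;  2% of max(1, |F·v|) = 0.86209.

yes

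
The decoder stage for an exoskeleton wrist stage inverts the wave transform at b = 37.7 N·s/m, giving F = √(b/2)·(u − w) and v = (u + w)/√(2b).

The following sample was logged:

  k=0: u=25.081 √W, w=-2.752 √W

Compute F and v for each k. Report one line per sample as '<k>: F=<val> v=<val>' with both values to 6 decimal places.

k=0: u−w=27.833000, u+w=22.329000; √(b/2)=4.341659, √(2b)=8.683317; F=4.341659×27.833=120.841386, v=22.329000/8.683317=2.571483

0: F=120.841386 v=2.571483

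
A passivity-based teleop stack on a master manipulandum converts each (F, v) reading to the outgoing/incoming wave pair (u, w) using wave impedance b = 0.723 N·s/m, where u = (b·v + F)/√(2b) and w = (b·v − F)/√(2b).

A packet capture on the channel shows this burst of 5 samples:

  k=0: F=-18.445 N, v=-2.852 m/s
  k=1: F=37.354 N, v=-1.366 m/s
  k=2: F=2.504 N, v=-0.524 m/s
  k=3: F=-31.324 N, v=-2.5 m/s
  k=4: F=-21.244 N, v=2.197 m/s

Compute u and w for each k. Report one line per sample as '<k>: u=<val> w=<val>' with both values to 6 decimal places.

0: u=-17.053672 w=13.624149
1: u=30.242379 w=-31.884990
2: u=1.767279 w=-2.397387
3: u=-27.552242 w=24.545999
4: u=-16.345623 w=18.987510

k=0: b·v=0.723×(-2.852)=-2.061996; √(2b)=1.202497; u=(-2.061996+(-18.445))/1.202497=-17.053672, w=(-2.061996−(-18.445))/1.202497=13.624149
k=1: b·v=0.723×(-1.366)=-0.987618; √(2b)=1.202497; u=(-0.987618+37.354)/1.202497=30.242379, w=(-0.987618−37.354)/1.202497=-31.884990
k=2: b·v=0.723×(-0.524)=-0.378852; √(2b)=1.202497; u=(-0.378852+2.504)/1.202497=1.767279, w=(-0.378852−2.504)/1.202497=-2.397387
k=3: b·v=0.723×(-2.5)=-1.807500; √(2b)=1.202497; u=(-1.807500+(-31.324))/1.202497=-27.552242, w=(-1.807500−(-31.324))/1.202497=24.545999
k=4: b·v=0.723×2.197=1.588431; √(2b)=1.202497; u=(1.588431+(-21.244))/1.202497=-16.345623, w=(1.588431−(-21.244))/1.202497=18.987510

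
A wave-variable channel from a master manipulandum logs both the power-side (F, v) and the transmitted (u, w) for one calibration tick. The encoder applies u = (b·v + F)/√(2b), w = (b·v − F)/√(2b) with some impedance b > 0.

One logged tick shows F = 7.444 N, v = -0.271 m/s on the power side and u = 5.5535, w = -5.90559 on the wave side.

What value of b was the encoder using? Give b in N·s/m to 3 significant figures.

u + w = -0.35209;  u + w = √(2b)·v, so √(2b) = -0.35209/(-0.271) = 1.29923.
b = (√(2b))²/2 = 1.68799/2 = 0.84399.
(Check via u − w = 2F/√(2b): u − w = 11.45909, 2F/√(2b) = 11.45914.)

b = 0.844 N·s/m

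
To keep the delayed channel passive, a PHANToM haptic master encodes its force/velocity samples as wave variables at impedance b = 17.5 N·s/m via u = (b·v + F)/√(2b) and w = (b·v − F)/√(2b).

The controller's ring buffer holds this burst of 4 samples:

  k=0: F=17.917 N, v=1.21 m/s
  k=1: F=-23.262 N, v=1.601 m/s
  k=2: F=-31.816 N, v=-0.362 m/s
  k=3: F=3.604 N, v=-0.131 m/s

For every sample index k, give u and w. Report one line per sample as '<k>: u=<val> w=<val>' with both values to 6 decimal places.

0: u=6.607754 w=0.550703
1: u=0.803826 w=8.667818
2: u=-6.448696 w=4.307075
3: u=0.221684 w=-0.996690

k=0: b·v=17.5×1.21=21.175000; √(2b)=5.916080; u=(21.175000+17.917)/5.916080=6.607754, w=(21.175000−17.917)/5.916080=0.550703
k=1: b·v=17.5×1.601=28.017500; √(2b)=5.916080; u=(28.017500+(-23.262))/5.916080=0.803826, w=(28.017500−(-23.262))/5.916080=8.667818
k=2: b·v=17.5×(-0.362)=-6.335000; √(2b)=5.916080; u=(-6.335000+(-31.816))/5.916080=-6.448696, w=(-6.335000−(-31.816))/5.916080=4.307075
k=3: b·v=17.5×(-0.131)=-2.292500; √(2b)=5.916080; u=(-2.292500+3.604)/5.916080=0.221684, w=(-2.292500−3.604)/5.916080=-0.996690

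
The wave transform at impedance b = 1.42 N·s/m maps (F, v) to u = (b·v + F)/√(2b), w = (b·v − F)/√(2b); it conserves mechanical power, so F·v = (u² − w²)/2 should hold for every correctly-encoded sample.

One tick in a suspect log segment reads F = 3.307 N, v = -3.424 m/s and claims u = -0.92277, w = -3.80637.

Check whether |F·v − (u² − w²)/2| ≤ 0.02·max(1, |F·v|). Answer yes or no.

F·v = 3.307×(-3.424) = -11.3232 W.
(u² − w²)/2 = (0.8515 − 14.4885)/2 = -6.8185 W.
|Δ| = 4.5047;  2% of max(1, |F·v|) = 0.2265.

no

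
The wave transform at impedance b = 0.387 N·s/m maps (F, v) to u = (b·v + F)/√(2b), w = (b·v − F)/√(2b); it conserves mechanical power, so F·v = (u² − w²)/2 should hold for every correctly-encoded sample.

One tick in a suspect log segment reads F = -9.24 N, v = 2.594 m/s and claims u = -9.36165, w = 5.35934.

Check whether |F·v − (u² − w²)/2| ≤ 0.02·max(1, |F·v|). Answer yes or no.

F·v = (-9.24)×2.594 = -23.9686 W.
(u² − w²)/2 = (87.6405 − 28.7225)/2 = 29.4590 W.
|Δ| = 53.4275;  2% of max(1, |F·v|) = 0.4794.

no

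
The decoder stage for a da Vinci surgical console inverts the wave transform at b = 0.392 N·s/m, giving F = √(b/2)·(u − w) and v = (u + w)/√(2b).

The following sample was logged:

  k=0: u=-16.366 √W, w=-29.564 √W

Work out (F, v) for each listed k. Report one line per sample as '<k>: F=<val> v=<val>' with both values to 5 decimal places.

0: F=5.84300 v=-51.87265

k=0: u−w=13.19800, u+w=-45.93000; √(b/2)=0.44272, √(2b)=0.88544; F=0.44272×13.198=5.84300, v=-45.93000/0.88544=-51.87265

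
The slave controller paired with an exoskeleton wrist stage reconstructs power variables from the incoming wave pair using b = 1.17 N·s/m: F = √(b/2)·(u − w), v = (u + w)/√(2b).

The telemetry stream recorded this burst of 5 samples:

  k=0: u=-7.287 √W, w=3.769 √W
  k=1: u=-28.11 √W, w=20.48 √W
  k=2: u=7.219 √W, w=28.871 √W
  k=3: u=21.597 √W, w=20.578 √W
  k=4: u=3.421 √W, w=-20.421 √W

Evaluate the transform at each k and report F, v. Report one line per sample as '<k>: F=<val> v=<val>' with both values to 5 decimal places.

k=0: u−w=-11.05600, u+w=-3.51800; √(b/2)=0.76485, √(2b)=1.52971; F=0.76485×(-11.056)=-8.45621, v=-3.51800/1.52971=-2.29979
k=1: u−w=-48.59000, u+w=-7.63000; √(b/2)=0.76485, √(2b)=1.52971; F=0.76485×(-48.59)=-37.16420, v=-7.63000/1.52971=-4.98789
k=2: u−w=-21.65200, u+w=36.09000; √(b/2)=0.76485, √(2b)=1.52971; F=0.76485×(-21.652)=-16.56060, v=36.09000/1.52971=23.59277
k=3: u−w=1.01900, u+w=42.17500; √(b/2)=0.76485, √(2b)=1.52971; F=0.76485×1.019=0.77939, v=42.17500/1.52971=27.57066
k=4: u−w=23.84200, u+w=-17.00000; √(b/2)=0.76485, √(2b)=1.52971; F=0.76485×23.842=18.23562, v=-17.00000/1.52971=-11.11325

0: F=-8.45621 v=-2.29979
1: F=-37.16420 v=-4.98789
2: F=-16.56060 v=23.59277
3: F=0.77939 v=27.57066
4: F=18.23562 v=-11.11325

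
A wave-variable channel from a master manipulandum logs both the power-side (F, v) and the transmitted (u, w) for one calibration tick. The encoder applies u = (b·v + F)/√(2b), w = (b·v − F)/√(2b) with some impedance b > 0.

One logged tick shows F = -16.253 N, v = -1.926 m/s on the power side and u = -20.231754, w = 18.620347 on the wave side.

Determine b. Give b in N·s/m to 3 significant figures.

u + w = -1.611407;  u + w = √(2b)·v, so √(2b) = -1.611407/(-1.926) = 0.836660.
b = (√(2b))²/2 = 0.700000/2 = 0.350000.
(Check via u − w = 2F/√(2b): u − w = -38.852101, 2F/√(2b) = -38.852106.)

b = 0.35 N·s/m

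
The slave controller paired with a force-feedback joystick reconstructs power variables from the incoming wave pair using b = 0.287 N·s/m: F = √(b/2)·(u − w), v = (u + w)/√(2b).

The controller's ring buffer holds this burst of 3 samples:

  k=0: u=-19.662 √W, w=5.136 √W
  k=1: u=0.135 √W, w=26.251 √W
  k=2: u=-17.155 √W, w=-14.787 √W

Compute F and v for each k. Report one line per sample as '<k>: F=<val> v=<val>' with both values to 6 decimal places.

0: F=-9.393828 v=-19.173001
1: F=-9.893105 v=34.827124
2: F=-0.897031 v=-42.160539

k=0: u−w=-24.798000, u+w=-14.526000; √(b/2)=0.378814, √(2b)=0.757628; F=0.378814×(-24.798)=-9.393828, v=-14.526000/0.757628=-19.173001
k=1: u−w=-26.116000, u+w=26.386000; √(b/2)=0.378814, √(2b)=0.757628; F=0.378814×(-26.116)=-9.893105, v=26.386000/0.757628=34.827124
k=2: u−w=-2.368000, u+w=-31.942000; √(b/2)=0.378814, √(2b)=0.757628; F=0.378814×(-2.368)=-0.897031, v=-31.942000/0.757628=-42.160539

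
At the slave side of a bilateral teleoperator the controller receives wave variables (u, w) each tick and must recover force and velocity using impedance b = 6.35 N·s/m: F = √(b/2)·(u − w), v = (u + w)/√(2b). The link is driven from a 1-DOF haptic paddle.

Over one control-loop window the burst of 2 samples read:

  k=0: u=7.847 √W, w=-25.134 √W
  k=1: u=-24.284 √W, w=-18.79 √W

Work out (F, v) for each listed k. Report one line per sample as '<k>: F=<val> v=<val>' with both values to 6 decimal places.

k=0: u−w=32.981000, u+w=-17.287000; √(b/2)=1.781853, √(2b)=3.563706; F=1.781853×32.981=58.767293, v=-17.287000/3.563706=-4.850849
k=1: u−w=-5.494000, u+w=-43.074000; √(b/2)=1.781853, √(2b)=3.563706; F=1.781853×(-5.494)=-9.789500, v=-43.074000/3.563706=-12.086856

0: F=58.767293 v=-4.850849
1: F=-9.789500 v=-12.086856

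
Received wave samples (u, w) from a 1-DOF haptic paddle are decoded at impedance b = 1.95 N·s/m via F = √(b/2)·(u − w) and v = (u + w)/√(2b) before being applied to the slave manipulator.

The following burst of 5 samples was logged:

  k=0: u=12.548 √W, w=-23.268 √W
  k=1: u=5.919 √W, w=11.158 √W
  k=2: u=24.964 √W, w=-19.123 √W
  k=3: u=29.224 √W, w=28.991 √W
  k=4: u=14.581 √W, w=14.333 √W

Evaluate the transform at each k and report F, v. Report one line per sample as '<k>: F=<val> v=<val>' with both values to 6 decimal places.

0: F=35.365466 v=-5.428283
1: F=-5.173098 v=8.647275
2: F=43.532424 v=2.957705
3: F=0.230069 v=29.478311
4: F=0.244880 v=14.641173

k=0: u−w=35.816000, u+w=-10.720000; √(b/2)=0.987421, √(2b)=1.974842; F=0.987421×35.816=35.365466, v=-10.720000/1.974842=-5.428283
k=1: u−w=-5.239000, u+w=17.077000; √(b/2)=0.987421, √(2b)=1.974842; F=0.987421×(-5.239)=-5.173098, v=17.077000/1.974842=8.647275
k=2: u−w=44.087000, u+w=5.841000; √(b/2)=0.987421, √(2b)=1.974842; F=0.987421×44.087=43.532424, v=5.841000/1.974842=2.957705
k=3: u−w=0.233000, u+w=58.215000; √(b/2)=0.987421, √(2b)=1.974842; F=0.987421×0.233=0.230069, v=58.215000/1.974842=29.478311
k=4: u−w=0.248000, u+w=28.914000; √(b/2)=0.987421, √(2b)=1.974842; F=0.987421×0.248=0.244880, v=28.914000/1.974842=14.641173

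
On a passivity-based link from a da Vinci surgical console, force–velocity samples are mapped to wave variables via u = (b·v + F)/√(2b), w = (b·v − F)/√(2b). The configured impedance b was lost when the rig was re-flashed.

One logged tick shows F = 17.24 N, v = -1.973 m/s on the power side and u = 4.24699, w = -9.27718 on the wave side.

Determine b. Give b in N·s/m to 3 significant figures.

b = 3.25 N·s/m

u + w = -5.03019;  u + w = √(2b)·v, so √(2b) = -5.03019/(-1.973) = 2.54951.
b = (√(2b))²/2 = 6.50002/2 = 3.25001.
(Check via u − w = 2F/√(2b): u − w = 13.52417, 2F/√(2b) = 13.52415.)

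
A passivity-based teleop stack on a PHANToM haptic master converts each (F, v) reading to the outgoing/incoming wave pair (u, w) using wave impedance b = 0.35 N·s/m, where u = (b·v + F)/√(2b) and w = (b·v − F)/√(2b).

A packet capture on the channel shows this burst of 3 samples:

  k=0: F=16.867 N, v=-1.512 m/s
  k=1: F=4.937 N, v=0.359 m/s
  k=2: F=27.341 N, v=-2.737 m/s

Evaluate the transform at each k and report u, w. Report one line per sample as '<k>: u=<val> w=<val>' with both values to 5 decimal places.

k=0: b·v=0.35×(-1.512)=-0.52920; √(2b)=0.83666; u=(-0.52920+16.867)/0.83666=19.52741, w=(-0.52920−16.867)/0.83666=-20.79244
k=1: b·v=0.35×0.359=0.12565; √(2b)=0.83666; u=(0.12565+4.937)/0.83666=6.05102, w=(0.12565−4.937)/0.83666=-5.75066
k=2: b·v=0.35×(-2.737)=-0.95795; √(2b)=0.83666; u=(-0.95795+27.341)/0.83666=31.53378, w=(-0.95795−27.341)/0.83666=-33.82371

0: u=19.52741 w=-20.79244
1: u=6.05102 w=-5.75066
2: u=31.53378 w=-33.82371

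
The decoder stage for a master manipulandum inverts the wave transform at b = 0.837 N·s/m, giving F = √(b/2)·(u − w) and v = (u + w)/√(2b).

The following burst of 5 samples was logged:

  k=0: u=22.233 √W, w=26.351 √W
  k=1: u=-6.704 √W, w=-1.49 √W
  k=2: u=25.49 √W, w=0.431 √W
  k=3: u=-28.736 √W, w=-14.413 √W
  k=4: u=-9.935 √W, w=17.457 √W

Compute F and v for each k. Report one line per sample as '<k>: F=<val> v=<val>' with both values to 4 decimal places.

k=0: u−w=-4.1180, u+w=48.5840; √(b/2)=0.6469, √(2b)=1.2938; F=0.6469×(-4.118)=-2.6640, v=48.5840/1.2938=37.5505
k=1: u−w=-5.2140, u+w=-8.1940; √(b/2)=0.6469, √(2b)=1.2938; F=0.6469×(-5.214)=-3.3730, v=-8.1940/1.2938=-6.3331
k=2: u−w=25.0590, u+w=25.9210; √(b/2)=0.6469, √(2b)=1.2938; F=0.6469×25.059=16.2111, v=25.9210/1.2938=20.0343
k=3: u−w=-14.3230, u+w=-43.1490; √(b/2)=0.6469, √(2b)=1.2938; F=0.6469×(-14.323)=-9.2658, v=-43.1490/1.2938=-33.3498
k=4: u−w=-27.3920, u+w=7.5220; √(b/2)=0.6469, √(2b)=1.2938; F=0.6469×(-27.392)=-17.7203, v=7.5220/1.2938=5.8137

0: F=-2.6640 v=37.5505
1: F=-3.3730 v=-6.3331
2: F=16.2111 v=20.0343
3: F=-9.2658 v=-33.3498
4: F=-17.7203 v=5.8137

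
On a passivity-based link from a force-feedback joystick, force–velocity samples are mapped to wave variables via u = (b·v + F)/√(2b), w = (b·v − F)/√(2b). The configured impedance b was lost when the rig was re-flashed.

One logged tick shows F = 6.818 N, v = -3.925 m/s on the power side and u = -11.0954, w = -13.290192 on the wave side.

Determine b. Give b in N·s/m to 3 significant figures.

u + w = -24.385592;  u + w = √(2b)·v, so √(2b) = -24.385592/(-3.925) = 6.212890.
b = (√(2b))²/2 = 38.599998/2 = 19.299999.
(Check via u − w = 2F/√(2b): u − w = 2.194792, 2F/√(2b) = 2.194792.)

b = 19.3 N·s/m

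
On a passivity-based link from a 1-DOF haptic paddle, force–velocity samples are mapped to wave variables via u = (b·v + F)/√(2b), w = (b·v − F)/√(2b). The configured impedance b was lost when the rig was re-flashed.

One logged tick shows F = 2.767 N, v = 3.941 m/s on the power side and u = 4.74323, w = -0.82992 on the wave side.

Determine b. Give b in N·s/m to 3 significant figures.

u + w = 3.9133;  u + w = √(2b)·v, so √(2b) = 3.9133/3.941 = 0.9930.
b = (√(2b))²/2 = 0.9860/2 = 0.4930.
(Check via u − w = 2F/√(2b): u − w = 5.5732, 2F/√(2b) = 5.5732.)

b = 0.493 N·s/m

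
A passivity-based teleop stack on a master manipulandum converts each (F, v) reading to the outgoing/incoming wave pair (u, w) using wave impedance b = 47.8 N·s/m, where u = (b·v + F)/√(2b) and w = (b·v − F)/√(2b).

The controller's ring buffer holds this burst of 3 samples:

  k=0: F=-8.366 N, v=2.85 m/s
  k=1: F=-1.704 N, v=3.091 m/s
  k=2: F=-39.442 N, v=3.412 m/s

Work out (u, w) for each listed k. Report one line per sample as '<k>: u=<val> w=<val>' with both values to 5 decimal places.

0: u=13.07734 w=14.78861
1: u=14.93689 w=15.28544
2: u=12.64651 w=20.71440

k=0: b·v=47.8×2.85=136.23000; √(2b)=9.77753; u=(136.23000+(-8.366))/9.77753=13.07734, w=(136.23000−(-8.366))/9.77753=14.78861
k=1: b·v=47.8×3.091=147.74980; √(2b)=9.77753; u=(147.74980+(-1.704))/9.77753=14.93689, w=(147.74980−(-1.704))/9.77753=15.28544
k=2: b·v=47.8×3.412=163.09360; √(2b)=9.77753; u=(163.09360+(-39.442))/9.77753=12.64651, w=(163.09360−(-39.442))/9.77753=20.71440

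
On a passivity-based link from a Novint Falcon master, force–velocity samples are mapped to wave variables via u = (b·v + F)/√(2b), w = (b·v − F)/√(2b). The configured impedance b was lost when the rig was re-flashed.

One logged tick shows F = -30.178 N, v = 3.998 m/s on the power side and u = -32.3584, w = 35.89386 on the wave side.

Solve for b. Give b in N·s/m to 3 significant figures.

b = 0.391 N·s/m

u + w = 3.5355;  u + w = √(2b)·v, so √(2b) = 3.5355/3.998 = 0.8843.
b = (√(2b))²/2 = 0.7820/2 = 0.3910.
(Check via u − w = 2F/√(2b): u − w = -68.2523, 2F/√(2b) = -68.2523.)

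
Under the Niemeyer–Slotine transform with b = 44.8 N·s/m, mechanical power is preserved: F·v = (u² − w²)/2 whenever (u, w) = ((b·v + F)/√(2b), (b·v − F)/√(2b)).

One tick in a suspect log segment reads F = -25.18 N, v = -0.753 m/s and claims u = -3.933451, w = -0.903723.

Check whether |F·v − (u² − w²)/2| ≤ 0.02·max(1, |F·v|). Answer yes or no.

no

F·v = (-25.18)×(-0.753) = 18.960540 W.
(u² − w²)/2 = (15.472037 − 0.816715)/2 = 7.327661 W.
|Δ| = 11.632879;  2% of max(1, |F·v|) = 0.379211.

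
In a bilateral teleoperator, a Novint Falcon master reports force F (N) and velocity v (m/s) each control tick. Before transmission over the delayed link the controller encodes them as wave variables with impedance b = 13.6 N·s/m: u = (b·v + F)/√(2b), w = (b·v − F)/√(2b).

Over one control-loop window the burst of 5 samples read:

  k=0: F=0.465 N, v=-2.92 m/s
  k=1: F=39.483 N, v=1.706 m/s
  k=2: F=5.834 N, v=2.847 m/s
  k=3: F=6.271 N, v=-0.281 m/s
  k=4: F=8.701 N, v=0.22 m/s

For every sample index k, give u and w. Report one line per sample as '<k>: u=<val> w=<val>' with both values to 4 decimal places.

0: u=-7.5253 w=-7.7036
1: u=12.0192 w=-3.1218
2: u=8.5427 w=6.3054
3: u=0.4697 w=-1.9352
4: u=2.2420 w=-1.0947

k=0: b·v=13.6×(-2.92)=-39.7120; √(2b)=5.2154; u=(-39.7120+0.465)/5.2154=-7.5253, w=(-39.7120−0.465)/5.2154=-7.7036
k=1: b·v=13.6×1.706=23.2016; √(2b)=5.2154; u=(23.2016+39.483)/5.2154=12.0192, w=(23.2016−39.483)/5.2154=-3.1218
k=2: b·v=13.6×2.847=38.7192; √(2b)=5.2154; u=(38.7192+5.834)/5.2154=8.5427, w=(38.7192−5.834)/5.2154=6.3054
k=3: b·v=13.6×(-0.281)=-3.8216; √(2b)=5.2154; u=(-3.8216+6.271)/5.2154=0.4697, w=(-3.8216−6.271)/5.2154=-1.9352
k=4: b·v=13.6×0.22=2.9920; √(2b)=5.2154; u=(2.9920+8.701)/5.2154=2.2420, w=(2.9920−8.701)/5.2154=-1.0947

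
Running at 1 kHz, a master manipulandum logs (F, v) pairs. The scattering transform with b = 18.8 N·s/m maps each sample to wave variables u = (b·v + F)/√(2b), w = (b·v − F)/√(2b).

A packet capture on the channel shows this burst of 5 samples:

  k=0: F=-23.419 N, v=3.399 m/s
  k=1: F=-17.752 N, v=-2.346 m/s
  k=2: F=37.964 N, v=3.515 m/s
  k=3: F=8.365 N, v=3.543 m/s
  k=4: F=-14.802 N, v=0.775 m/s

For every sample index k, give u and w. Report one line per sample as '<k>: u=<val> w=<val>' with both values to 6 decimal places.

k=0: b·v=18.8×3.399=63.901200; √(2b)=6.131884; u=(63.901200+(-23.419))/6.131884=6.601919, w=(63.901200−(-23.419))/6.131884=14.240354
k=1: b·v=18.8×(-2.346)=-44.104800; √(2b)=6.131884; u=(-44.104800+(-17.752))/6.131884=-10.087732, w=(-44.104800−(-17.752))/6.131884=-4.297668
k=2: b·v=18.8×3.515=66.082000; √(2b)=6.131884; u=(66.082000+37.964)/6.131884=16.968032, w=(66.082000−37.964)/6.131884=4.585540
k=3: b·v=18.8×3.543=66.608400; √(2b)=6.131884; u=(66.608400+8.365)/6.131884=12.226813, w=(66.608400−8.365)/6.131884=9.498451
k=4: b·v=18.8×0.775=14.570000; √(2b)=6.131884; u=(14.570000+(-14.802))/6.131884=-0.037835, w=(14.570000−(-14.802))/6.131884=4.790045

0: u=6.601919 w=14.240354
1: u=-10.087732 w=-4.297668
2: u=16.968032 w=4.585540
3: u=12.226813 w=9.498451
4: u=-0.037835 w=4.790045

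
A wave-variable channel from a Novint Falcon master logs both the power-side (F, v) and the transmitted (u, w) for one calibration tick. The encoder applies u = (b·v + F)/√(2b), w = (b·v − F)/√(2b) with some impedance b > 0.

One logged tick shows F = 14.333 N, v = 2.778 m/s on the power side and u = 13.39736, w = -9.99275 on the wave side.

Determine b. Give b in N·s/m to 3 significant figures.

b = 0.751 N·s/m

u + w = 3.40461;  u + w = √(2b)·v, so √(2b) = 3.40461/2.778 = 1.22556.
b = (√(2b))²/2 = 1.50200/2 = 0.75100.
(Check via u − w = 2F/√(2b): u − w = 23.39011, 2F/√(2b) = 23.39009.)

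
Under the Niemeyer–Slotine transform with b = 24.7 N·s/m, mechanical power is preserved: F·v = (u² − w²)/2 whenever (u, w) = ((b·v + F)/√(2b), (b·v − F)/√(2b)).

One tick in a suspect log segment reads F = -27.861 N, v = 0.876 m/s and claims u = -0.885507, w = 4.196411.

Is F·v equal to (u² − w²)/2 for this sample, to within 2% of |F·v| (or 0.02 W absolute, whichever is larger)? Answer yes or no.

F·v = (-27.861)×0.876 = -24.406236 W.
(u² − w²)/2 = (0.784123 − 17.609865)/2 = -8.412871 W.
|Δ| = 15.993365;  2% of max(1, |F·v|) = 0.488125.

no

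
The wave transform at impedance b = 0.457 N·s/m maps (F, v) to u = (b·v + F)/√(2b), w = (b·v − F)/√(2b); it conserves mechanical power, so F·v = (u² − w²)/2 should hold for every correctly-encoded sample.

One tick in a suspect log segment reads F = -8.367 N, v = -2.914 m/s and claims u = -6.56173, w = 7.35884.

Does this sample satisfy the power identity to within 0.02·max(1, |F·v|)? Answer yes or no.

no

F·v = (-8.367)×(-2.914) = 24.3814 W.
(u² − w²)/2 = (43.0563 − 54.1525)/2 = -5.5481 W.
|Δ| = 29.9296;  2% of max(1, |F·v|) = 0.4876.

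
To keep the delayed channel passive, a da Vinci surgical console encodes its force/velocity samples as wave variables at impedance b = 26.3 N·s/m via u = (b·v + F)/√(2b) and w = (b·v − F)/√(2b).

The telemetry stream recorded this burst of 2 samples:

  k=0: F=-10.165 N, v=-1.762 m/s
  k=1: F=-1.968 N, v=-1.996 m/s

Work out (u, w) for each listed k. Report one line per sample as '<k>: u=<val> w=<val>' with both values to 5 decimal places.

k=0: b·v=26.3×(-1.762)=-46.34060; √(2b)=7.25259; u=(-46.34060+(-10.165))/7.25259=-7.79110, w=(-46.34060−(-10.165))/7.25259=-4.98796
k=1: b·v=26.3×(-1.996)=-52.49480; √(2b)=7.25259; u=(-52.49480+(-1.968))/7.25259=-7.50943, w=(-52.49480−(-1.968))/7.25259=-6.96673

0: u=-7.79110 w=-4.98796
1: u=-7.50943 w=-6.96673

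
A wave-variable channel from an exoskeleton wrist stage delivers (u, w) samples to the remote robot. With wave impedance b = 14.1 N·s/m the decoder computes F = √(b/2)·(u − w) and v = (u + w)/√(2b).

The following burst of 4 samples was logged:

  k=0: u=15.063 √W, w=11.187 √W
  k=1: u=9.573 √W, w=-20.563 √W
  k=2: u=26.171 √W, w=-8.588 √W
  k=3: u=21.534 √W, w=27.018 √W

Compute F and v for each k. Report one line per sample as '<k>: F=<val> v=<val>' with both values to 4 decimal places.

k=0: u−w=3.8760, u+w=26.2500; √(b/2)=2.6552, √(2b)=5.3104; F=2.6552×3.876=10.2915, v=26.2500/5.3104=4.9432
k=1: u−w=30.1360, u+w=-10.9900; √(b/2)=2.6552, √(2b)=5.3104; F=2.6552×30.136=80.0166, v=-10.9900/5.3104=-2.0695
k=2: u−w=34.7590, u+w=17.5830; √(b/2)=2.6552, √(2b)=5.3104; F=2.6552×34.759=92.2915, v=17.5830/5.3104=3.3111
k=3: u−w=-5.4840, u+w=48.5520; √(b/2)=2.6552, √(2b)=5.3104; F=2.6552×(-5.484)=-14.5610, v=48.5520/5.3104=9.1429

0: F=10.2915 v=4.9432
1: F=80.0166 v=-2.0695
2: F=92.2915 v=3.3111
3: F=-14.5610 v=9.1429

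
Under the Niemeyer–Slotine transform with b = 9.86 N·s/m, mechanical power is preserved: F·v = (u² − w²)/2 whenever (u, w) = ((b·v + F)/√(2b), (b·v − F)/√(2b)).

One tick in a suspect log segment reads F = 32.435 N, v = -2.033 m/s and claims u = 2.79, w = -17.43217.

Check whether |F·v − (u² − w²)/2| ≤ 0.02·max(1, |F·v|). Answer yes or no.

F·v = 32.435×(-2.033) = -65.9404 W.
(u² − w²)/2 = (7.7841 − 303.8806)/2 = -148.0482 W.
|Δ| = 82.1079;  2% of max(1, |F·v|) = 1.3188.

no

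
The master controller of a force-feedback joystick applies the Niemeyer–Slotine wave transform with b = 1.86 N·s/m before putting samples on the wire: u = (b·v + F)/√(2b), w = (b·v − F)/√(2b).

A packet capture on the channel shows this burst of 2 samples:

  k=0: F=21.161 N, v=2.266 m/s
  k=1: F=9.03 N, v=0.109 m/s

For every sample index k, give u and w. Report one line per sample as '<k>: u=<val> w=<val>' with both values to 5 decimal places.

0: u=13.15672 w=-8.78622
1: u=4.78695 w=-4.57672

k=0: b·v=1.86×2.266=4.21476; √(2b)=1.92873; u=(4.21476+21.161)/1.92873=13.15672, w=(4.21476−21.161)/1.92873=-8.78622
k=1: b·v=1.86×0.109=0.20274; √(2b)=1.92873; u=(0.20274+9.03)/1.92873=4.78695, w=(0.20274−9.03)/1.92873=-4.57672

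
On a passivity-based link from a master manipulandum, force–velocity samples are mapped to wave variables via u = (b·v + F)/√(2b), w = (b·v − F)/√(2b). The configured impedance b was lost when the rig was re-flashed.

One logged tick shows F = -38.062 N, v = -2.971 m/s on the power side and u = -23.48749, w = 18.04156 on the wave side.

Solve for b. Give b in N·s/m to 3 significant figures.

b = 1.68 N·s/m

u + w = -5.44593;  u + w = √(2b)·v, so √(2b) = -5.44593/(-2.971) = 1.83303.
b = (√(2b))²/2 = 3.36000/2 = 1.68000.
(Check via u − w = 2F/√(2b): u − w = -41.52905, 2F/√(2b) = -41.52907.)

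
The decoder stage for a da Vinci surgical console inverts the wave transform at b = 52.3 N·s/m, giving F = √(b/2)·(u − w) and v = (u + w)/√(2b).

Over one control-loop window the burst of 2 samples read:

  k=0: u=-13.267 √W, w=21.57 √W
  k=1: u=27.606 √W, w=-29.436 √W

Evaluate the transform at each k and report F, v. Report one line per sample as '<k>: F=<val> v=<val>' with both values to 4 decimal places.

k=0: u−w=-34.8370, u+w=8.3030; √(b/2)=5.1137, √(2b)=10.2274; F=5.1137×(-34.837)=-178.1462, v=8.3030/10.2274=0.8118
k=1: u−w=57.0420, u+w=-1.8300; √(b/2)=5.1137, √(2b)=10.2274; F=5.1137×57.042=291.6961, v=-1.8300/10.2274=-0.1789

0: F=-178.1462 v=0.8118
1: F=291.6961 v=-0.1789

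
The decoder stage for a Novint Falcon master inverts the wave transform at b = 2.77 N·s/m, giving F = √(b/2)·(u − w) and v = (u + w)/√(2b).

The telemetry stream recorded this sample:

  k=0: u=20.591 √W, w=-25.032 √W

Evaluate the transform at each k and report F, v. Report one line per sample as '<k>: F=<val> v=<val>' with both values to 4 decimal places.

0: F=53.6919 v=-1.8868

k=0: u−w=45.6230, u+w=-4.4410; √(b/2)=1.1769, √(2b)=2.3537; F=1.1769×45.623=53.6919, v=-4.4410/2.3537=-1.8868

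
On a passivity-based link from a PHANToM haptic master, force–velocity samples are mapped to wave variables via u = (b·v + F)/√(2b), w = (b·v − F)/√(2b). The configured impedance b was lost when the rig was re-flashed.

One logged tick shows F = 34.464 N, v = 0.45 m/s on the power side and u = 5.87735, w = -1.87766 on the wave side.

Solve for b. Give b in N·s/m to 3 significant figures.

b = 39.5 N·s/m

u + w = 3.9997;  u + w = √(2b)·v, so √(2b) = 3.9997/0.45 = 8.8882.
b = (√(2b))²/2 = 79.0001/2 = 39.5000.
(Check via u − w = 2F/√(2b): u − w = 7.7550, 2F/√(2b) = 7.7550.)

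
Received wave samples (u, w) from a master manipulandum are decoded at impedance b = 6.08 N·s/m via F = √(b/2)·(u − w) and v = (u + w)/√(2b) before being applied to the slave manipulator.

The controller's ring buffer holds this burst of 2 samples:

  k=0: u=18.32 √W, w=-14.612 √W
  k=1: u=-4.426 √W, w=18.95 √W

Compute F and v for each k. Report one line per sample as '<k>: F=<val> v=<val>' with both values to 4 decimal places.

0: F=57.4189 v=1.0633
1: F=-40.7574 v=4.1650

k=0: u−w=32.9320, u+w=3.7080; √(b/2)=1.7436, √(2b)=3.4871; F=1.7436×32.932=57.4189, v=3.7080/3.4871=1.0633
k=1: u−w=-23.3760, u+w=14.5240; √(b/2)=1.7436, √(2b)=3.4871; F=1.7436×(-23.376)=-40.7574, v=14.5240/3.4871=4.1650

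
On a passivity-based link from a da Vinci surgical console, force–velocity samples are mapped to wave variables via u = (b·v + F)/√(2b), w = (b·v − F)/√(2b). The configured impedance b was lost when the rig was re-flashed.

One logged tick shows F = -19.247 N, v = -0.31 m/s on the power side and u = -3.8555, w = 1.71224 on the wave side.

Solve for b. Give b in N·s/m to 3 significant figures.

b = 23.9 N·s/m

u + w = -2.14326;  u + w = √(2b)·v, so √(2b) = -2.14326/(-0.31) = 6.91374.
b = (√(2b))²/2 = 47.79983/2 = 23.89991.
(Check via u − w = 2F/√(2b): u − w = -5.56774, 2F/√(2b) = -5.56775.)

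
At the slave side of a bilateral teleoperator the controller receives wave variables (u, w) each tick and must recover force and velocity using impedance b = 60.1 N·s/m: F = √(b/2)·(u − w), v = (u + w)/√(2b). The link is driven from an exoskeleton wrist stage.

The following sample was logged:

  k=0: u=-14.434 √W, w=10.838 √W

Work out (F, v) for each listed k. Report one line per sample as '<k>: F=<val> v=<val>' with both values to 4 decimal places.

0: F=-138.5357 v=-0.3280

k=0: u−w=-25.2720, u+w=-3.5960; √(b/2)=5.4818, √(2b)=10.9636; F=5.4818×(-25.272)=-138.5357, v=-3.5960/10.9636=-0.3280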